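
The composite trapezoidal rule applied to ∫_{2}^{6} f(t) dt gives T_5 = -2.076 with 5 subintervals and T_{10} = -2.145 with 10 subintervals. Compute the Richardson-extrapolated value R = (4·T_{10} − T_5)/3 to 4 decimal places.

-2.1680

R = (4·T_{10} − T_5) / 3 = (4·(-2.145) − (-2.076))/3 = (-6.504)/3 = -2.1680.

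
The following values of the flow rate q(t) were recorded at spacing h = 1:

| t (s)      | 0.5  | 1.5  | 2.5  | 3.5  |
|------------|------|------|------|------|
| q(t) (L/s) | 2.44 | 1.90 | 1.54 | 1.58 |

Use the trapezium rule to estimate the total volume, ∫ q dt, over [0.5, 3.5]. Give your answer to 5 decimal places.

5.45000

h = 1, n = 3.
(h/2)·[y₀ + 2y₁ + 2y₂ + y₃] = 0.5·(10.90) = 5.45000.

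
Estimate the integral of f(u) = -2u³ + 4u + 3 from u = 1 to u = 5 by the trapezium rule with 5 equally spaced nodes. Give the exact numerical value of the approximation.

h = (5 − 1)/4 = 1.
Nodes u₀,…,u₄ = 1, 2, 3, 4, 5.
f(u) = -2u³ + 4u + 3: f₀=5, f₁=-5, f₂=-39, f₃=-109, f₄=-227.
(h/2)·[f₀ + 2f₁ + 2f₂ + 2f₃ + f₄] = 0.5·(-528) = -264.

-264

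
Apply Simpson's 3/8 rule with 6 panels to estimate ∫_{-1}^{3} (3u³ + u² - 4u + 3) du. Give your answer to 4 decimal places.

h = (3 − (-1))/6 = 0.666667.
Nodes u₀,…,u₆ = -1, -0.333333, 0.333333, 1, 1.666667, 2.333333, 3.
f(u) = 3u³ + u² - 4u + 3: f₀=5, f₁=4.333333, f₂=1.888889, f₃=3, f₄=13, f₅=37.222222, f₆=81.
(3h/8)·[f₀ + 3f₁ + 3f₂ + 2f₃ + 3f₄ + 3f₅ + f₆] = 0.25·(261.333333) = 65.3333.

65.3333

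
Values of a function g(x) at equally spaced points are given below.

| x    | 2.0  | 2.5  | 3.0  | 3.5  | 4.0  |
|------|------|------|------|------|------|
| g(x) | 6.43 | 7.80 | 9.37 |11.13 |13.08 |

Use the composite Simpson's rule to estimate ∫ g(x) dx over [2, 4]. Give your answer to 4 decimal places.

h = 0.5, n = 4.
(h/3)·[y₀ + 4y₁ + 2y₂ + 4y₃ + y₄] = 0.166667·(113.97) = 18.9950.

18.9950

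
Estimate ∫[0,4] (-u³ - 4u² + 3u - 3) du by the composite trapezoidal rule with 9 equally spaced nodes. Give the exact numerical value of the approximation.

-139

h = (4 − 0)/8 = 0.5.
Nodes u₀,…,u₈ = 0, 0.5, 1, 1.5, 2, 2.5, 3, 3.5, 4.
f(u) = -u³ - 4u² + 3u - 3: f₀=-3, f₁=-2.625, f₂=-5, f₃=-10.875, f₄=-21, f₅=-36.125, f₆=-57, f₇=-84.375, f₈=-119.
(h/2)·[f₀ + 2f₁ + 2f₂ + 2f₃ + 2f₄ + 2f₅ + 2f₆ + 2f₇ + f₈] = 0.25·(-556) = -139.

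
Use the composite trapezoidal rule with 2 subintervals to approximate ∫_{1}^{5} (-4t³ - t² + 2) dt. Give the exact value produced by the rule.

-756

h = (5 − 1)/2 = 2.
Nodes t₀,…,t₂ = 1, 3, 5.
f(t) = -4t³ - t² + 2: f₀=-3, f₁=-115, f₂=-523.
(h/2)·[f₀ + 2f₁ + f₂] = 1·(-756) = -756.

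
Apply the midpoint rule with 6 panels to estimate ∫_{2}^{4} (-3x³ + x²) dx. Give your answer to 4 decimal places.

-160.8519

h = (4 − 2)/6 = 0.333333.
Midpoints m₁,…,m₆ = 2.166667, 2.5, 2.833333, 3.166667, 3.5, 3.833333.
f(m₁)=-25.819444, f(m₂)=-40.625, f(m₃)=-60.208333, f(m₄)=-85.236111, f(m₅)=-116.375, f(m₆)=-154.291667.
h·[f(m₁) + f(m₂) + f(m₃) + f(m₄) + f(m₅) + f(m₆)] = 0.333333·(-482.555556) = -160.8519.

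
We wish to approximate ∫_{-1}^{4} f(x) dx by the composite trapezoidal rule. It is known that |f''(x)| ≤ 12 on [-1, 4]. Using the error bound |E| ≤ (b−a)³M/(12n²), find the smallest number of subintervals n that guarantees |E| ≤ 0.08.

40

Need 1500/(12n²) ≤ 0.08.
n² ≥ 1500/(12·0.08) = 1562.5 ⇒ n ≥ 39.5285, so the smallest n is 40.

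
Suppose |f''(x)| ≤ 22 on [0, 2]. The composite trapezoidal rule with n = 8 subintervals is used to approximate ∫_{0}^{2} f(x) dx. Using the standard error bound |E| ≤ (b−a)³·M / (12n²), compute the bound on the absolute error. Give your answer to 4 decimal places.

0.2292

|E| ≤ (2)³·22 / (12·8²) = 176/768 = 0.2292.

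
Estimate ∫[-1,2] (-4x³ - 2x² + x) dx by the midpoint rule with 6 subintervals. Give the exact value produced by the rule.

h = (2 − (-1))/6 = 0.5.
Midpoints m₁,…,m₆ = -0.75, -0.25, 0.25, 0.75, 1.25, 1.75.
f(m₁)=-0.1875, f(m₂)=-0.3125, f(m₃)=0.0625, f(m₄)=-2.0625, f(m₅)=-9.6875, f(m₆)=-25.8125.
h·[f(m₁) + f(m₂) + f(m₃) + f(m₄) + f(m₅) + f(m₆)] = 0.5·(-38) = -19.

-19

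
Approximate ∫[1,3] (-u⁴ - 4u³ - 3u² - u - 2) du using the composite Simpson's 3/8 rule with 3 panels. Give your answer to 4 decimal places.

h = (3 − 1)/3 = 0.666667.
Nodes u₀,…,u₃ = 1, 1.666667, 2.333333, 3.
f(u) = -u⁴ - 4u³ - 3u² - u - 2: f₀=-11, f₁=-38.234568, f₂=-101.123457, f₃=-221.
(3h/8)·[f₀ + 3f₁ + 3f₂ + f₃] = 0.25·(-650.074074) = -162.5185.

-162.5185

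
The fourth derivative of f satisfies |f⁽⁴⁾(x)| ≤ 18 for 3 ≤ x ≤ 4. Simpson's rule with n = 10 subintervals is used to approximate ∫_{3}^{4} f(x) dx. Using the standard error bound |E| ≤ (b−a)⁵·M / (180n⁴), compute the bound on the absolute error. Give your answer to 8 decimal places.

0.00001000

|E| ≤ (1)⁵·18 / (180·10⁴) = 18/1800000 = 0.00001000.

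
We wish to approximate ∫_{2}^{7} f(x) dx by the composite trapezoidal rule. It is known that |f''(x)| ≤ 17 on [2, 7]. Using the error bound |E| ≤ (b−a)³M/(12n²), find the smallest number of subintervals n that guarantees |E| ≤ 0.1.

43

Need 2125/(12n²) ≤ 0.1.
n² ≥ 2125/(12·0.1) = 1770.83 ⇒ n ≥ 42.0813, so the smallest n is 43.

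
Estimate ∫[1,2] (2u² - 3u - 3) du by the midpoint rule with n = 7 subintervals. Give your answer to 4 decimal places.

h = (2 − 1)/7 = 0.142857.
Midpoints m₁,…,m₇ = 1.071429, 1.214286, 1.357143, 1.5, 1.642857, 1.785714, 1.928571.
f(m₁)=-3.918367, f(m₂)=-3.693878, f(m₃)=-3.387755, f(m₄)=-3, f(m₅)=-2.530612, f(m₆)=-1.979592, f(m₇)=-1.346939.
h·[f(m₁) + f(m₂) + f(m₃) + f(m₄) + f(m₅) + f(m₆) + f(m₇)] = 0.142857·(-19.857143) = -2.8367.

-2.8367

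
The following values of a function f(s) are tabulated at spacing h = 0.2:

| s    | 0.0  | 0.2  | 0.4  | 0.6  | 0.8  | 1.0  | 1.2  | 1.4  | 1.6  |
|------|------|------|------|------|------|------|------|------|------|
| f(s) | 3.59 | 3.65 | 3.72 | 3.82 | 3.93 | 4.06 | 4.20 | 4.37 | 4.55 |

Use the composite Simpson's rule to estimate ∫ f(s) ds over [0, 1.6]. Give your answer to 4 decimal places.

6.3627

h = 0.2, n = 8.
(h/3)·[y₀ + 4y₁ + 2y₂ + 4y₃ + 2y₄ + 4y₅ + 2y₆ + 4y₇ + y₈] = 0.066667·(95.44) = 6.3627.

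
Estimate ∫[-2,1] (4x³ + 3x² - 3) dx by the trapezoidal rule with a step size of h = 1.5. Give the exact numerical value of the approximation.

h = (1 − (-2))/2 = 1.5.
Nodes x₀,…,x₂ = -2, -0.5, 1.
f(x) = 4x³ + 3x² - 3: f₀=-23, f₁=-2.75, f₂=4.
(h/2)·[f₀ + 2f₁ + f₂] = 0.75·(-24.5) = -18.375.

-18.375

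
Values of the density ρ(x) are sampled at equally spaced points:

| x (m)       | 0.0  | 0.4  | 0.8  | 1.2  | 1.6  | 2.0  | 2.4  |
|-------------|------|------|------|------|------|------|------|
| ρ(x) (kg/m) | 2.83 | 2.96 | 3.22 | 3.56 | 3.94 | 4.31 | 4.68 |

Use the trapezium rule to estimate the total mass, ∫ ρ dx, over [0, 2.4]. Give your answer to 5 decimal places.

h = 0.4, n = 6.
(h/2)·[y₀ + 2y₁ + 2y₂ + 2y₃ + 2y₄ + 2y₅ + y₆] = 0.2·(43.49) = 8.69800.

8.69800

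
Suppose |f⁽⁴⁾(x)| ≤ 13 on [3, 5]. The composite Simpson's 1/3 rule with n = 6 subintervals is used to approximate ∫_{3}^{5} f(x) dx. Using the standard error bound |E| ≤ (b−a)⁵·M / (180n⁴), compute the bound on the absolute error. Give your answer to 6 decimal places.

|E| ≤ (2)⁵·13 / (180·6⁴) = 416/233280 = 0.001783.

0.001783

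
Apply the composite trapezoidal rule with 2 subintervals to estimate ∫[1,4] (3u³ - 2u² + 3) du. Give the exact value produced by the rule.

181.3125

h = (4 − 1)/2 = 1.5.
Nodes u₀,…,u₂ = 1, 2.5, 4.
f(u) = 3u³ - 2u² + 3: f₀=4, f₁=37.375, f₂=163.
(h/2)·[f₀ + 2f₁ + f₂] = 0.75·(241.75) = 181.3125.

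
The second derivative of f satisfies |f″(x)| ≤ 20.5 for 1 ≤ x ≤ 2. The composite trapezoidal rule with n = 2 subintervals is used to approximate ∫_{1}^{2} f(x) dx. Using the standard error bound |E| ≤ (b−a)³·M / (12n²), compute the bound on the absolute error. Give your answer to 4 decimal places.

0.4271

|E| ≤ (1)³·20.5 / (12·2²) = 20.5/48 = 0.4271.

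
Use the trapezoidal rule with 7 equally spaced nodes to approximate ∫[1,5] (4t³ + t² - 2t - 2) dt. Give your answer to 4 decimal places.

h = (5 − 1)/6 = 0.666667.
Nodes t₀,…,t₆ = 1, 1.666667, 2.333333, 3, 3.666667, 4.333333, 5.
f(t) = 4t³ + t² - 2t - 2: f₀=1, f₁=15.962963, f₂=49.592593, f₃=109, f₄=201.296296, f₅=333.592593, f₆=513.
(h/2)·[f₀ + 2f₁ + 2f₂ + 2f₃ + 2f₄ + 2f₅ + f₆] = 0.333333·(1932.888889) = 644.2963.

644.2963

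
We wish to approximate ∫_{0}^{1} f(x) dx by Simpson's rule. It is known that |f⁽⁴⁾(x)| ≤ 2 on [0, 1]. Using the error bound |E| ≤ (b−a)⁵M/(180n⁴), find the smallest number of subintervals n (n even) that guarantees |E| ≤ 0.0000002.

Need 2/(180n⁴) ≤ 0.0000002.
n⁴ ≥ 2/(180·0.0000002) = 55555.6 ⇒ n ≥ 15.3526, so the smallest even n is 16. (n must be even for Simpson's rule.)

16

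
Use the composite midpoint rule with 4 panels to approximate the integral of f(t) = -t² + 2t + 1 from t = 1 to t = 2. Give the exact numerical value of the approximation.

1.671875

h = (2 − 1)/4 = 0.25.
Midpoints m₁,…,m₄ = 1.125, 1.375, 1.625, 1.875.
f(m₁)=1.984375, f(m₂)=1.859375, f(m₃)=1.609375, f(m₄)=1.234375.
h·[f(m₁) + f(m₂) + f(m₃) + f(m₄)] = 0.25·(6.6875) = 1.671875.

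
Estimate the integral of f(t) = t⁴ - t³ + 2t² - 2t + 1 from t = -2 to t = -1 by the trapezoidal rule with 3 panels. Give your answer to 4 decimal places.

18.9959

h = (-1 − (-2))/3 = 0.333333.
Nodes t₀,…,t₃ = -2, -1.666667, -1.333333, -1.
f(t) = t⁴ - t³ + 2t² - 2t + 1: f₀=37, f₁=22.234568, f₂=12.753086, f₃=7.
(h/2)·[f₀ + 2f₁ + 2f₂ + f₃] = 0.166667·(113.975309) = 18.9959.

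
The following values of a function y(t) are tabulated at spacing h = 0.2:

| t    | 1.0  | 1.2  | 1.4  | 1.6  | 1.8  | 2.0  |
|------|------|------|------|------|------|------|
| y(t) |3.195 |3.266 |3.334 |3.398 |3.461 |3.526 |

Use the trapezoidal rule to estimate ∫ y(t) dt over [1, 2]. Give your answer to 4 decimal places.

h = 0.2, n = 5.
(h/2)·[y₀ + 2y₁ + 2y₂ + 2y₃ + 2y₄ + y₅] = 0.1·(33.639) = 3.3639.

3.3639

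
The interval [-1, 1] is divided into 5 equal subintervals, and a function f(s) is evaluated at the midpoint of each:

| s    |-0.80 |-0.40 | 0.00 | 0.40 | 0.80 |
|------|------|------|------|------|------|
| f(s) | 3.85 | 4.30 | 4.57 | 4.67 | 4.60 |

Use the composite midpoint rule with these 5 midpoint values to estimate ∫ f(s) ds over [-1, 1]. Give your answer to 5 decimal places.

8.79600

h = 0.4, n = 5.
h·[y(m₁) + y(m₂) + y(m₃) + y(m₄) + y(m₅)] = 0.4·(21.99) = 8.79600.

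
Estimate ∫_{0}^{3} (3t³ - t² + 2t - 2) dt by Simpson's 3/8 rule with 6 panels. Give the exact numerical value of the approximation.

h = (3 − 0)/6 = 0.5.
Nodes t₀,…,t₆ = 0, 0.5, 1, 1.5, 2, 2.5, 3.
f(t) = 3t³ - t² + 2t - 2: f₀=-2, f₁=-0.875, f₂=2, f₃=8.875, f₄=22, f₅=43.625, f₆=76.
(3h/8)·[f₀ + 3f₁ + 3f₂ + 2f₃ + 3f₄ + 3f₅ + f₆] = 0.1875·(292) = 54.75.

54.75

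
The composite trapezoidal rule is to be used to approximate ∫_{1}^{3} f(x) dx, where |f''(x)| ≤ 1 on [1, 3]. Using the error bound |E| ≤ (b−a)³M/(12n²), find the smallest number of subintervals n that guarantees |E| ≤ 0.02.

Need 8/(12n²) ≤ 0.02.
n² ≥ 8/(12·0.02) = 33.3333 ⇒ n ≥ 5.7735, so the smallest n is 6.

6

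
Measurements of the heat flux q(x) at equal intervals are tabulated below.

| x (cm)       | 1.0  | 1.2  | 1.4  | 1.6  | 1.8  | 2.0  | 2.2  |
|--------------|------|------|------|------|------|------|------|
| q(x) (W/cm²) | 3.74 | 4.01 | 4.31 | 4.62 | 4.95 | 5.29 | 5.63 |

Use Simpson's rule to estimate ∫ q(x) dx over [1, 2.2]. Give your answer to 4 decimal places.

h = 0.2, n = 6.
(h/3)·[y₀ + 4y₁ + 2y₂ + 4y₃ + 2y₄ + 4y₅ + y₆] = 0.066667·(83.57) = 5.5713.

5.5713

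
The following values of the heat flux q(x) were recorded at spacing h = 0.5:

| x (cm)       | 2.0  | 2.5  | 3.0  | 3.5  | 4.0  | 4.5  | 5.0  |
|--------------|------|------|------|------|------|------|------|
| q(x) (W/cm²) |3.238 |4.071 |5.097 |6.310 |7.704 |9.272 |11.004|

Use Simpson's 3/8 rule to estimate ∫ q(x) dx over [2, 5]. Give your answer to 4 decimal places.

h = 0.5, n = 6.
(3h/8)·[y₀ + 3y₁ + 3y₂ + 2y₃ + 3y₄ + 3y₅ + y₆] = 0.1875·(105.294) = 19.7426.

19.7426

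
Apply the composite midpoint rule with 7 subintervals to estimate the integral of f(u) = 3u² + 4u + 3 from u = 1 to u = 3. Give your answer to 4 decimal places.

47.9592

h = (3 − 1)/7 = 0.285714.
Midpoints m₁,…,m₇ = 1.142857, 1.428571, 1.714286, 2, 2.285714, 2.571429, 2.857143.
f(m₁)=11.489796, f(m₂)=14.836735, f(m₃)=18.673469, f(m₄)=23, f(m₅)=27.816327, f(m₆)=33.122449, f(m₇)=38.918367.
h·[f(m₁) + f(m₂) + f(m₃) + f(m₄) + f(m₅) + f(m₆) + f(m₇)] = 0.285714·(167.857143) = 47.9592.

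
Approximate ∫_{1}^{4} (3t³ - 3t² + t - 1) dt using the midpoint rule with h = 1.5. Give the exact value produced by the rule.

h = (4 − 1)/2 = 1.5.
Midpoints m₁,…,m₂ = 1.75, 3.25.
f(m₁)=7.640625, f(m₂)=73.546875.
h·[f(m₁) + f(m₂)] = 1.5·(81.1875) = 121.78125.

121.78125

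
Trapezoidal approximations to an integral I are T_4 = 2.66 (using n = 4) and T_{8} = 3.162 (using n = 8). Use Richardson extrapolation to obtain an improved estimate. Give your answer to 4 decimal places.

R = (4·T_{8} − T_4) / 3 = (4·3.162 − 2.66)/3 = (9.988)/3 = 3.3293.

3.3293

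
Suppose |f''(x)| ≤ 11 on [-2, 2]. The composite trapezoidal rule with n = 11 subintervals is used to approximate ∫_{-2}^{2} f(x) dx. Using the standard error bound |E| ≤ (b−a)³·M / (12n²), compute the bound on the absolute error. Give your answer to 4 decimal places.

|E| ≤ (4)³·11 / (12·11²) = 704/1452 = 0.4848.

0.4848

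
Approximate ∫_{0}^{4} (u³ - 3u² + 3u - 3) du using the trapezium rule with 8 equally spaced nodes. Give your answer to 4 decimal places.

12.6531

h = (4 − 0)/7 = 0.571429.
Nodes u₀,…,u₇ = 0, 0.571429, 1.142857, 1.714286, 2.285714, 2.857143, 3.428571, 4.
f(u) = u³ - 3u² + 3u - 3: f₀=-3, f₁=-2.078717, f₂=-1.997085, f₃=-1.635569, f₄=0.125364, f₅=4.405248, f₆=12.323615, f₇=25.
(h/2)·[f₀ + 2f₁ + 2f₂ + 2f₃ + 2f₄ + 2f₅ + 2f₆ + f₇] = 0.285714·(44.285714) = 12.6531.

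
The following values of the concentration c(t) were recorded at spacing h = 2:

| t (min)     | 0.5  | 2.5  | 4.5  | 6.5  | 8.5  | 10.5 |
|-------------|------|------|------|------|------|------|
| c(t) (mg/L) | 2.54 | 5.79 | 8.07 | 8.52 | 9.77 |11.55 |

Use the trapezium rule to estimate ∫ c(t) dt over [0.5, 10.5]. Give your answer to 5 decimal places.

78.39000

h = 2, n = 5.
(h/2)·[y₀ + 2y₁ + 2y₂ + 2y₃ + 2y₄ + y₅] = 1·(78.39) = 78.39000.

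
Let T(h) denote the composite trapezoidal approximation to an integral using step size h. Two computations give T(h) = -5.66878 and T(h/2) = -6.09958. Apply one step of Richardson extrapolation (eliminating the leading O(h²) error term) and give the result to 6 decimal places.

R = (4·T(h/2) − T(h)) / 3 = (4·(-6.09958) − (-5.66878))/3 = (-18.72954)/3 = -6.243180.

-6.243180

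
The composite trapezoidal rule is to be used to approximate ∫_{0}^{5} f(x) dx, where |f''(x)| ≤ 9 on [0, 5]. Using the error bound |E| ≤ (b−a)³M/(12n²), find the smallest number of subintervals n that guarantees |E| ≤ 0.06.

Need 1125/(12n²) ≤ 0.06.
n² ≥ 1125/(12·0.06) = 1562.5 ⇒ n ≥ 39.5285, so the smallest n is 40.

40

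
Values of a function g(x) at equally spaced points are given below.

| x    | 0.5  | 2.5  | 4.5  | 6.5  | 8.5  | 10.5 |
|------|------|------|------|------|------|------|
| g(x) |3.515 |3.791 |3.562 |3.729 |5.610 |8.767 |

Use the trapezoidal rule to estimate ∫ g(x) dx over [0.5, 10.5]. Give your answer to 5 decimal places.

45.66600

h = 2, n = 5.
(h/2)·[y₀ + 2y₁ + 2y₂ + 2y₃ + 2y₄ + y₅] = 1·(45.666) = 45.66600.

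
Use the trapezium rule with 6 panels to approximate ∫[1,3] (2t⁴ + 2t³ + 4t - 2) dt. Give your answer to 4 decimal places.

h = (3 − 1)/6 = 0.333333.
Nodes t₀,…,t₆ = 1, 1.333333, 1.666667, 2, 2.333333, 2.666667, 3.
f(t) = 2t⁴ + 2t³ + 4t - 2: f₀=6, f₁=14.395062, f₂=29.358025, f₃=54, f₄=92.024691, f₅=147.728395, f₆=226.
(h/2)·[f₀ + 2f₁ + 2f₂ + 2f₃ + 2f₄ + 2f₅ + f₆] = 0.166667·(907.012346) = 151.1687.

151.1687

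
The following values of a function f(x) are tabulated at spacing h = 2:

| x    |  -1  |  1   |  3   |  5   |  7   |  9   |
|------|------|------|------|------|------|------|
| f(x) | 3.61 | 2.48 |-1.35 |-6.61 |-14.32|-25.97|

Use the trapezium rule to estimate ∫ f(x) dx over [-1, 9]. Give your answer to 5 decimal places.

-61.96000

h = 2, n = 5.
(h/2)·[y₀ + 2y₁ + 2y₂ + 2y₃ + 2y₄ + y₅] = 1·(-61.96) = -61.96000.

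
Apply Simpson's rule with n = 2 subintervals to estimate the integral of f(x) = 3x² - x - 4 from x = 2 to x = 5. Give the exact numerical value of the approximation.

h = (5 − 2)/2 = 1.5.
Nodes x₀,…,x₂ = 2, 3.5, 5.
f(x) = 3x² - x - 4: f₀=6, f₁=29.25, f₂=66.
(h/3)·[f₀ + 4f₁ + f₂] = 0.5·(189) = 94.5.

94.5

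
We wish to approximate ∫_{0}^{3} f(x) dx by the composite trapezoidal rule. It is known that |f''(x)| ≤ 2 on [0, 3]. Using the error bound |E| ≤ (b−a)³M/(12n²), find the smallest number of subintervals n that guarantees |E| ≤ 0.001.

68

Need 54/(12n²) ≤ 0.001.
n² ≥ 54/(12·0.001) = 4500 ⇒ n ≥ 67.0820, so the smallest n is 68.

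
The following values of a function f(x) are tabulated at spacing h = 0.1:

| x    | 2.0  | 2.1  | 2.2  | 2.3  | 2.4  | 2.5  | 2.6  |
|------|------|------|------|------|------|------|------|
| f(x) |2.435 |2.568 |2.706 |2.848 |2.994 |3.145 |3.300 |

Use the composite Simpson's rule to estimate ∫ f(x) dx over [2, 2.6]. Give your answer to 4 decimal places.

1.7126

h = 0.1, n = 6.
(h/3)·[y₀ + 4y₁ + 2y₂ + 4y₃ + 2y₄ + 4y₅ + y₆] = 0.033333·(51.379) = 1.7126.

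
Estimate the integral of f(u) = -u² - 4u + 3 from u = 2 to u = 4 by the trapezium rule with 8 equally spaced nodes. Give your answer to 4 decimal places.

-36.6939

h = (4 − 2)/7 = 0.285714.
Nodes u₀,…,u₇ = 2, 2.285714, 2.571429, 2.857143, 3.142857, 3.428571, 3.714286, 4.
f(u) = -u² - 4u + 3: f₀=-9, f₁=-11.367347, f₂=-13.897959, f₃=-16.591837, f₄=-19.448980, f₅=-22.469388, f₆=-25.653061, f₇=-29.
(h/2)·[f₀ + 2f₁ + 2f₂ + 2f₃ + 2f₄ + 2f₅ + 2f₆ + f₇] = 0.142857·(-256.857143) = -36.6939.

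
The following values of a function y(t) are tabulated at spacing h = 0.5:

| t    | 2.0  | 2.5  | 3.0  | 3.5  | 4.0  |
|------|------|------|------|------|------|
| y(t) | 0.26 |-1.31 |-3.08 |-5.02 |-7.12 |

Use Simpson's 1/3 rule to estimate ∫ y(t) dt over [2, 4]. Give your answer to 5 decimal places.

h = 0.5, n = 4.
(h/3)·[y₀ + 4y₁ + 2y₂ + 4y₃ + y₄] = 0.166667·(-38.34) = -6.39000.

-6.39000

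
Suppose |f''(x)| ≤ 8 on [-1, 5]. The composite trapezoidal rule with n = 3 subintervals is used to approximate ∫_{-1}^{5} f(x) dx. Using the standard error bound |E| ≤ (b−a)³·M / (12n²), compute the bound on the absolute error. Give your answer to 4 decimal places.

|E| ≤ (6)³·8 / (12·3²) = 1728/108 = 16.0000.

16.0000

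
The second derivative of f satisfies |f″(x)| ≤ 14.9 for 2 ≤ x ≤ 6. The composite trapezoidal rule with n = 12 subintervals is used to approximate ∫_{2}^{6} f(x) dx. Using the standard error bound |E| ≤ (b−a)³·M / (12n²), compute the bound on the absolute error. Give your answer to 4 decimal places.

0.5519

|E| ≤ (4)³·14.9 / (12·12²) = 953.6/1728 = 0.5519.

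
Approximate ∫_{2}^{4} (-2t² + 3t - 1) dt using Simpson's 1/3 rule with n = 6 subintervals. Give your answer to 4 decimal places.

-21.3333

h = (4 − 2)/6 = 0.333333.
Nodes t₀,…,t₆ = 2, 2.333333, 2.666667, 3, 3.333333, 3.666667, 4.
f(t) = -2t² + 3t - 1: f₀=-3, f₁=-4.888889, f₂=-7.222222, f₃=-10, f₄=-13.222222, f₅=-16.888889, f₆=-21.
(h/3)·[f₀ + 4f₁ + 2f₂ + 4f₃ + 2f₄ + 4f₅ + f₆] = 0.111111·(-192) = -21.3333.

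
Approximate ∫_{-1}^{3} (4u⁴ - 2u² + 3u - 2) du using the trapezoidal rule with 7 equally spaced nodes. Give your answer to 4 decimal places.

196.4280

h = (3 − (-1))/6 = 0.666667.
Nodes u₀,…,u₆ = -1, -0.333333, 0.333333, 1, 1.666667, 2.333333, 3.
f(u) = 4u⁴ - 2u² + 3u - 2: f₀=-3, f₁=-3.172840, f₂=-1.172840, f₃=3, f₄=28.308642, f₅=112.679012, f₆=313.
(h/2)·[f₀ + 2f₁ + 2f₂ + 2f₃ + 2f₄ + 2f₅ + f₆] = 0.333333·(589.283951) = 196.4280.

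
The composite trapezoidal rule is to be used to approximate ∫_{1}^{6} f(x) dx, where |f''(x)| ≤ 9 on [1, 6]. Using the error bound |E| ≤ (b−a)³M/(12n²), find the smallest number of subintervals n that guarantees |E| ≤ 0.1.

31

Need 1125/(12n²) ≤ 0.1.
n² ≥ 1125/(12·0.1) = 937.5 ⇒ n ≥ 30.6186, so the smallest n is 31.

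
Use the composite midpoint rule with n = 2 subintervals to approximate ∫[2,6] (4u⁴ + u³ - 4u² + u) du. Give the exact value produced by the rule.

5696

h = (6 − 2)/2 = 2.
Midpoints m₁,…,m₂ = 3, 5.
f(m₁)=318, f(m₂)=2530.
h·[f(m₁) + f(m₂)] = 2·(2848) = 5696.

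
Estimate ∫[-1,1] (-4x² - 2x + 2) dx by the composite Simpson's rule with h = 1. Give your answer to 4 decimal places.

1.3333

h = (1 − (-1))/2 = 1.
Nodes x₀,…,x₂ = -1, 0, 1.
f(x) = -4x² - 2x + 2: f₀=0, f₁=2, f₂=-4.
(h/3)·[f₀ + 4f₁ + f₂] = 0.333333·(4) = 1.3333.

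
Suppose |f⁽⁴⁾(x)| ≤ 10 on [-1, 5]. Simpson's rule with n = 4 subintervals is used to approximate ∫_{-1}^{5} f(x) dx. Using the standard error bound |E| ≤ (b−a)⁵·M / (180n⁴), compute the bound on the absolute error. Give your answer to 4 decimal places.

1.6875

|E| ≤ (6)⁵·10 / (180·4⁴) = 77760/46080 = 1.6875.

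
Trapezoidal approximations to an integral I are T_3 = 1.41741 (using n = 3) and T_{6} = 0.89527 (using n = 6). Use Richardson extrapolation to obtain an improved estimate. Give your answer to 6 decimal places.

R = (4·T_{6} − T_3) / 3 = (4·0.89527 − 1.41741)/3 = (2.16367)/3 = 0.721223.

0.721223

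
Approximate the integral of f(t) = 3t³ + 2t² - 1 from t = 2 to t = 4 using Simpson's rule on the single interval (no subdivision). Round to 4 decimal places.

215.3333

S = (b−a)/6 · [f(2) + 4f(3) + f(4)] = 0.333333·[31 + 4·98 + 223] = 215.3333.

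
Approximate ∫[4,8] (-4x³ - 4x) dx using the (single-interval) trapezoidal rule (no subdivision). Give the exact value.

-4704

T = (b−a)/2 · [f(4) + f(8)] = 2·[(-272) + (-2080)] = -4704.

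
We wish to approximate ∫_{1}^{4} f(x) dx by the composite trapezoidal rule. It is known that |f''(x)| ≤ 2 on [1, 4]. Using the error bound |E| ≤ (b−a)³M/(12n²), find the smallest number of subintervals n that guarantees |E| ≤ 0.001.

Need 54/(12n²) ≤ 0.001.
n² ≥ 54/(12·0.001) = 4500 ⇒ n ≥ 67.0820, so the smallest n is 68.

68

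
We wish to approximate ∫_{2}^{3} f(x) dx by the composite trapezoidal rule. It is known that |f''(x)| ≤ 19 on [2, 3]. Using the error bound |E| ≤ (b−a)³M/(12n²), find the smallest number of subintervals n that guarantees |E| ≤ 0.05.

6

Need 19/(12n²) ≤ 0.05.
n² ≥ 19/(12·0.05) = 31.6667 ⇒ n ≥ 5.6273, so the smallest n is 6.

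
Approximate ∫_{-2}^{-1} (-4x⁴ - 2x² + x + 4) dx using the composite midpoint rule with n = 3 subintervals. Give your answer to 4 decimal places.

h = (-1 − (-2))/3 = 0.333333.
Midpoints m₁,…,m₃ = -1.833333, -1.5, -1.166667.
f(m₁)=-49.743827, f(m₂)=-22.25, f(m₃)=-7.299383.
h·[f(m₁) + f(m₂) + f(m₃)] = 0.333333·(-79.293210) = -26.4311.

-26.4311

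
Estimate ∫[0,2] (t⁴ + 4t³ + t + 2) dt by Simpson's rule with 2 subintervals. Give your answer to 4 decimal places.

h = (2 − 0)/2 = 1.
Nodes t₀,…,t₂ = 0, 1, 2.
f(t) = t⁴ + 4t³ + t + 2: f₀=2, f₁=8, f₂=52.
(h/3)·[f₀ + 4f₁ + f₂] = 0.333333·(86) = 28.6667.

28.6667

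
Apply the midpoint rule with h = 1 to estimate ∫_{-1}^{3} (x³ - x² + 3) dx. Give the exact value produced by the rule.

22

h = (3 − (-1))/4 = 1.
Midpoints m₁,…,m₄ = -0.5, 0.5, 1.5, 2.5.
f(m₁)=2.625, f(m₂)=2.875, f(m₃)=4.125, f(m₄)=12.375.
h·[f(m₁) + f(m₂) + f(m₃) + f(m₄)] = 1·(22) = 22.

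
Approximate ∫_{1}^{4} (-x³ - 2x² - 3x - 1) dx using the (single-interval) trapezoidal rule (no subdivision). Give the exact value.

T = (b−a)/2 · [f(1) + f(4)] = 1.5·[(-7) + (-109)] = -174.

-174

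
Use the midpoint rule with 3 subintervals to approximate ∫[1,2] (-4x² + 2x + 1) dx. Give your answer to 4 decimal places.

h = (2 − 1)/3 = 0.333333.
Midpoints m₁,…,m₃ = 1.166667, 1.5, 1.833333.
f(m₁)=-2.111111, f(m₂)=-5, f(m₃)=-8.777778.
h·[f(m₁) + f(m₂) + f(m₃)] = 0.333333·(-15.888889) = -5.2963.

-5.2963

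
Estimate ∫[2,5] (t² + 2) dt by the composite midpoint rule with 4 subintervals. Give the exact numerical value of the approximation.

44.859375

h = (5 − 2)/4 = 0.75.
Midpoints m₁,…,m₄ = 2.375, 3.125, 3.875, 4.625.
f(m₁)=7.640625, f(m₂)=11.765625, f(m₃)=17.015625, f(m₄)=23.390625.
h·[f(m₁) + f(m₂) + f(m₃) + f(m₄)] = 0.75·(59.8125) = 44.859375.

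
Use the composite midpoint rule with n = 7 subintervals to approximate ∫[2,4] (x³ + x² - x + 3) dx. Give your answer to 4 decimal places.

h = (4 − 2)/7 = 0.285714.
Midpoints m₁,…,m₇ = 2.142857, 2.428571, 2.714286, 3, 3.285714, 3.571429, 3.857143.
f(m₁)=15.288630, f(m₂)=20.793003, f(m₃)=27.650146, f(m₄)=36, f(m₅)=45.982507, f(m₆)=57.737609, f(m₇)=71.405248.
h·[f(m₁) + f(m₂) + f(m₃) + f(m₄) + f(m₅) + f(m₆) + f(m₇)] = 0.285714·(274.857143) = 78.5306.

78.5306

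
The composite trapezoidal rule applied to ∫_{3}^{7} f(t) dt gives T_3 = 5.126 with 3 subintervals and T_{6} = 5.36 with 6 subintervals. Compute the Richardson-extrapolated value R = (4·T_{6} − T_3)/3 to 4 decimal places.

R = (4·T_{6} − T_3) / 3 = (4·5.36 − 5.126)/3 = (16.314)/3 = 5.4380.

5.4380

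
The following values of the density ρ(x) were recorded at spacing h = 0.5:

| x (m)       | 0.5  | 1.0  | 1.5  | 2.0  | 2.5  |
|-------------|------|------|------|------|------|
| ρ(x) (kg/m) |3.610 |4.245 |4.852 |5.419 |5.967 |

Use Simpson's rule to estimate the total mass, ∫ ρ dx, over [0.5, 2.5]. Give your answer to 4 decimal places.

9.6562

h = 0.5, n = 4.
(h/3)·[y₀ + 4y₁ + 2y₂ + 4y₃ + y₄] = 0.166667·(57.937) = 9.6562.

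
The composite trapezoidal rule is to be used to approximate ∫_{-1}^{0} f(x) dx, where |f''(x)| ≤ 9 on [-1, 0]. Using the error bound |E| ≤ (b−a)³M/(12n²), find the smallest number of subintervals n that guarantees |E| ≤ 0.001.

28

Need 9/(12n²) ≤ 0.001.
n² ≥ 9/(12·0.001) = 750 ⇒ n ≥ 27.3861, so the smallest n is 28.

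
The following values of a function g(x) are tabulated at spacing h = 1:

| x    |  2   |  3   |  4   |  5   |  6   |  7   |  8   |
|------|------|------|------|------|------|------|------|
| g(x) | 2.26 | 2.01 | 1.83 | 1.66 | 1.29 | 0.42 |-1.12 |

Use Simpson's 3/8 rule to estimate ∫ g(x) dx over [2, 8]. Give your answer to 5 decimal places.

7.91625

h = 1, n = 6.
(3h/8)·[y₀ + 3y₁ + 3y₂ + 2y₃ + 3y₄ + 3y₅ + y₆] = 0.375·(21.11) = 7.91625.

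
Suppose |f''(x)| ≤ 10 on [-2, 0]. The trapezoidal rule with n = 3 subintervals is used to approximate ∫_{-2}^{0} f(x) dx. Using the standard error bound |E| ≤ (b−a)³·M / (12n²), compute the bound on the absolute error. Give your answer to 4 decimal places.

|E| ≤ (2)³·10 / (12·3²) = 80/108 = 0.7407.

0.7407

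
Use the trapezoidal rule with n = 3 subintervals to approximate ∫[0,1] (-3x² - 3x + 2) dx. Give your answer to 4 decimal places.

h = (1 − 0)/3 = 0.333333.
Nodes x₀,…,x₃ = 0, 0.333333, 0.666667, 1.
f(x) = -3x² - 3x + 2: f₀=2, f₁=0.666667, f₂=-1.333333, f₃=-4.
(h/2)·[f₀ + 2f₁ + 2f₂ + f₃] = 0.166667·(-3.333333) = -0.5556.

-0.5556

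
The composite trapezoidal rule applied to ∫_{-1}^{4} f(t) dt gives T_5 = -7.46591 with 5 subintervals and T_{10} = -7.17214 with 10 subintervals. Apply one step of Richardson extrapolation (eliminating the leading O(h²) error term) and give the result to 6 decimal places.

-7.074217

R = (4·T_{10} − T_5) / 3 = (4·(-7.17214) − (-7.46591))/3 = (-21.22265)/3 = -7.074217.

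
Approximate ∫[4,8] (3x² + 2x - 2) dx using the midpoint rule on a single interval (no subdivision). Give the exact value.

M = (b−a)·f(6) = 4·(118) = 472.

472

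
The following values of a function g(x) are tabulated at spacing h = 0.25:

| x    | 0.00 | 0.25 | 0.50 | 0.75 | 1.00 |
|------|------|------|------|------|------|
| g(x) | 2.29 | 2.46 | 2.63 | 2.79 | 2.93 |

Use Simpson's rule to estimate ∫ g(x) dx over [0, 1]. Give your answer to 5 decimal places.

h = 0.25, n = 4.
(h/3)·[y₀ + 4y₁ + 2y₂ + 4y₃ + y₄] = 0.083333·(31.48) = 2.62333.

2.62333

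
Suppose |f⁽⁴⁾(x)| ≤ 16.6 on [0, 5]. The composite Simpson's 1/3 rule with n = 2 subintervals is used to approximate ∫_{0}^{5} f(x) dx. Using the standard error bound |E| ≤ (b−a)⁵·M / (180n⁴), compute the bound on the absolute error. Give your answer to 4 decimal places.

18.0122

|E| ≤ (5)⁵·16.6 / (180·2⁴) = 51875/2880 = 18.0122.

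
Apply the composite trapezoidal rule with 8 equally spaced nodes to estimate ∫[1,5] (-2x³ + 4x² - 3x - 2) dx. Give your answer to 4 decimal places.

-193.7143

h = (5 − 1)/7 = 0.571429.
Nodes x₀,…,x₇ = 1, 1.571429, 2.142857, 2.714286, 3.285714, 3.857143, 4.428571, 5.
f(x) = -2x³ + 4x² - 3x - 2: f₀=-3, f₁=-4.597668, f₂=-9.740525, f₃=-20.667638, f₄=-39.618076, f₅=-68.830904, f₆=-110.545190, f₇=-167.
(h/2)·[f₀ + 2f₁ + 2f₂ + 2f₃ + 2f₄ + 2f₅ + 2f₆ + f₇] = 0.285714·(-678) = -193.7143.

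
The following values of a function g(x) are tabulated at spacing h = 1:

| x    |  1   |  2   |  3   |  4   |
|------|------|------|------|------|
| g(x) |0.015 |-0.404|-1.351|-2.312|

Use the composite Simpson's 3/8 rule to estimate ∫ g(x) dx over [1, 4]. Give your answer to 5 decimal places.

h = 1, n = 3.
(3h/8)·[y₀ + 3y₁ + 3y₂ + y₃] = 0.375·(-7.562) = -2.83575.

-2.83575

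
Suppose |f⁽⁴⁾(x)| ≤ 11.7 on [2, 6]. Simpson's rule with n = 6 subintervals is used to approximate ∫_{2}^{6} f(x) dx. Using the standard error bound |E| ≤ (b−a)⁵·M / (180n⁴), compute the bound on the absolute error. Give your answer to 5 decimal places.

|E| ≤ (4)⁵·11.7 / (180·6⁴) = 11980.8/233280 = 0.05136.

0.05136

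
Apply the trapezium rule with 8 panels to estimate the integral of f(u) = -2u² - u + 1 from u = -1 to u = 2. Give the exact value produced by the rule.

-4.640625

h = (2 − (-1))/8 = 0.375.
Nodes u₀,…,u₈ = -1, -0.625, -0.25, 0.125, 0.5, 0.875, 1.25, 1.625, 2.
f(u) = -2u² - u + 1: f₀=0, f₁=0.84375, f₂=1.125, f₃=0.84375, f₄=0, f₅=-1.40625, f₆=-3.375, f₇=-5.90625, f₈=-9.
(h/2)·[f₀ + 2f₁ + 2f₂ + 2f₃ + 2f₄ + 2f₅ + 2f₆ + 2f₇ + f₈] = 0.1875·(-24.75) = -4.640625.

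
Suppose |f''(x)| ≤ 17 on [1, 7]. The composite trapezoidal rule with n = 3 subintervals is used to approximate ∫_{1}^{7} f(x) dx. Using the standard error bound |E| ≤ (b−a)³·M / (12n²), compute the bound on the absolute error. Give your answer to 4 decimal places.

34.0000

|E| ≤ (6)³·17 / (12·3²) = 3672/108 = 34.0000.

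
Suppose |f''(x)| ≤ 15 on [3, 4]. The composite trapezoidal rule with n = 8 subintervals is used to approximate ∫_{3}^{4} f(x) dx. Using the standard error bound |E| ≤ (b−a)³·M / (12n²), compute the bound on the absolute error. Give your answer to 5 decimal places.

0.01953

|E| ≤ (1)³·15 / (12·8²) = 15/768 = 0.01953.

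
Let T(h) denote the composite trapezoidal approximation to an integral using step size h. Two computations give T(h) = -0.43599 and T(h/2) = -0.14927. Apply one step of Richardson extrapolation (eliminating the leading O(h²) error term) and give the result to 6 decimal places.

-0.053697

R = (4·T(h/2) − T(h)) / 3 = (4·(-0.14927) − (-0.43599))/3 = (-0.16109)/3 = -0.053697.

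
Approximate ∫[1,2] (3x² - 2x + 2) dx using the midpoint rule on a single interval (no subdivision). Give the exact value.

M = (b−a)·f(1.5) = 1·(5.75) = 5.75.

5.75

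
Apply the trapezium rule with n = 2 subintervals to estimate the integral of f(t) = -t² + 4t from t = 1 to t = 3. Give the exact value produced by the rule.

7

h = (3 − 1)/2 = 1.
Nodes t₀,…,t₂ = 1, 2, 3.
f(t) = -t² + 4t: f₀=3, f₁=4, f₂=3.
(h/2)·[f₀ + 2f₁ + f₂] = 0.5·(14) = 7.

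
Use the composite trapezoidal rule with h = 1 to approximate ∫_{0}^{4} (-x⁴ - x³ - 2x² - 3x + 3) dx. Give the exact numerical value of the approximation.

h = (4 − 0)/4 = 1.
Nodes x₀,…,x₄ = 0, 1, 2, 3, 4.
f(x) = -x⁴ - x³ - 2x² - 3x + 3: f₀=3, f₁=-4, f₂=-35, f₃=-132, f₄=-361.
(h/2)·[f₀ + 2f₁ + 2f₂ + 2f₃ + f₄] = 0.5·(-700) = -350.

-350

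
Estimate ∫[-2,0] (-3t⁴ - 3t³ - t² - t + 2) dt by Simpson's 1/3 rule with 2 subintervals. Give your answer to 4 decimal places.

-4.6667

h = (0 − (-2))/2 = 1.
Nodes t₀,…,t₂ = -2, -1, 0.
f(t) = -3t⁴ - 3t³ - t² - t + 2: f₀=-24, f₁=2, f₂=2.
(h/3)·[f₀ + 4f₁ + f₂] = 0.333333·(-14) = -4.6667.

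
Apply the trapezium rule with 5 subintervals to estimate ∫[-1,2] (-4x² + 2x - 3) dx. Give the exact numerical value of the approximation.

-18.72

h = (2 − (-1))/5 = 0.6.
Nodes x₀,…,x₅ = -1, -0.4, 0.2, 0.8, 1.4, 2.
f(x) = -4x² + 2x - 3: f₀=-9, f₁=-4.44, f₂=-2.76, f₃=-3.96, f₄=-8.04, f₅=-15.
(h/2)·[f₀ + 2f₁ + 2f₂ + 2f₃ + 2f₄ + f₅] = 0.3·(-62.4) = -18.72.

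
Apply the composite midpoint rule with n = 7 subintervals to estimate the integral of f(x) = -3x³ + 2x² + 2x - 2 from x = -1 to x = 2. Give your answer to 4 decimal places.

-8.1352

h = (2 − (-1))/7 = 0.428571.
Midpoints m₁,…,m₇ = -0.785714, -0.357143, 0.071429, 0.5, 0.928571, 1.357143, 1.785714.
f(m₁)=-0.881560, f(m₂)=-2.322522, f(m₃)=-1.848032, f(m₄)=-0.875, f(m₅)=-0.820335, f(m₆)=-3.100948, f(m₇)=-9.133746.
h·[f(m₁) + f(m₂) + f(m₃) + f(m₄) + f(m₅) + f(m₆) + f(m₇)] = 0.428571·(-18.982143) = -8.1352.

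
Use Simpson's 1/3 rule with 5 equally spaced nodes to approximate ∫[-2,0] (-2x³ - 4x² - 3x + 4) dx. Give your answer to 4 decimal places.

11.3333

h = (0 − (-2))/4 = 0.5.
Nodes x₀,…,x₄ = -2, -1.5, -1, -0.5, 0.
f(x) = -2x³ - 4x² - 3x + 4: f₀=10, f₁=6.25, f₂=5, f₃=4.75, f₄=4.
(h/3)·[f₀ + 4f₁ + 2f₂ + 4f₃ + f₄] = 0.166667·(68) = 11.3333.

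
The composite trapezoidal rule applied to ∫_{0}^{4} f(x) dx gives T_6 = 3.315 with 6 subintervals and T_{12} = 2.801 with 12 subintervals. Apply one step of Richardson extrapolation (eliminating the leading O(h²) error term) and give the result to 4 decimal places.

2.6297

R = (4·T_{12} − T_6) / 3 = (4·2.801 − 3.315)/3 = (7.889)/3 = 2.6297.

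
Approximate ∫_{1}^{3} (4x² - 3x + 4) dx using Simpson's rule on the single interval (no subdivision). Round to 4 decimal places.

30.6667

S = (b−a)/6 · [f(1) + 4f(2) + f(3)] = 0.333333·[5 + 4·14 + 31] = 30.6667.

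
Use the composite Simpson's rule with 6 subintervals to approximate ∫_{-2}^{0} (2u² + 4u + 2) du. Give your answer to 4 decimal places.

1.3333

h = (0 − (-2))/6 = 0.333333.
Nodes u₀,…,u₆ = -2, -1.666667, -1.333333, -1, -0.666667, -0.333333, 0.
f(u) = 2u² + 4u + 2: f₀=2, f₁=0.888889, f₂=0.222222, f₃=0, f₄=0.222222, f₅=0.888889, f₆=2.
(h/3)·[f₀ + 4f₁ + 2f₂ + 4f₃ + 2f₄ + 4f₅ + f₆] = 0.111111·(12) = 1.3333.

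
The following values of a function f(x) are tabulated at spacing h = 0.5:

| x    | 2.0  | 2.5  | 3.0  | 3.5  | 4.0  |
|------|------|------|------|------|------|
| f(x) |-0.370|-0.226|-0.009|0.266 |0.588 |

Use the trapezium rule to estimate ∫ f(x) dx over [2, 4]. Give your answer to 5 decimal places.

0.07000

h = 0.5, n = 4.
(h/2)·[y₀ + 2y₁ + 2y₂ + 2y₃ + y₄] = 0.25·(0.280) = 0.07000.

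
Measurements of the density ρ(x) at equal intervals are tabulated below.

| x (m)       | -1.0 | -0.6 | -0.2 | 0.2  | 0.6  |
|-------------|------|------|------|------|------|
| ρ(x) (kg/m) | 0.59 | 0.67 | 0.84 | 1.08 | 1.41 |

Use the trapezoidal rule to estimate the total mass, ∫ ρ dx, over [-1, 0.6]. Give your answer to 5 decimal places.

1.43600

h = 0.4, n = 4.
(h/2)·[y₀ + 2y₁ + 2y₂ + 2y₃ + y₄] = 0.2·(7.18) = 1.43600.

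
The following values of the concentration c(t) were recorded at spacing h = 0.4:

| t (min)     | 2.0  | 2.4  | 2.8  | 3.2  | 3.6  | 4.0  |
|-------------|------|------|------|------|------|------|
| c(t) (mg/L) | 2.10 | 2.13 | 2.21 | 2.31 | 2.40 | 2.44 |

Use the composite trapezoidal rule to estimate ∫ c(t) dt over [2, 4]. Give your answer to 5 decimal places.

4.52800

h = 0.4, n = 5.
(h/2)·[y₀ + 2y₁ + 2y₂ + 2y₃ + 2y₄ + y₅] = 0.2·(22.64) = 4.52800.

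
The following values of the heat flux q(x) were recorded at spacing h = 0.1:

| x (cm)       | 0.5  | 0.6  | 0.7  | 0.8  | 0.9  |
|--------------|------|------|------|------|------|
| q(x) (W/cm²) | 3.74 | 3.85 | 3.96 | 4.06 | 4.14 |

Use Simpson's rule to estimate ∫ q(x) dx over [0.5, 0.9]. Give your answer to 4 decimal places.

h = 0.1, n = 4.
(h/3)·[y₀ + 4y₁ + 2y₂ + 4y₃ + y₄] = 0.033333·(47.44) = 1.5813.

1.5813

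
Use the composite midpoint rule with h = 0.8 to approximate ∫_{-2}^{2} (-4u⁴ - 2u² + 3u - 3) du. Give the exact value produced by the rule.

-66.80448

h = (2 − (-2))/5 = 0.8.
Midpoints m₁,…,m₅ = -1.6, -0.8, 0, 0.8, 1.6.
f(m₁)=-39.1344, f(m₂)=-8.3184, f(m₃)=-3, f(m₄)=-3.5184, f(m₅)=-29.5344.
h·[f(m₁) + f(m₂) + f(m₃) + f(m₄) + f(m₅)] = 0.8·(-83.5056) = -66.80448.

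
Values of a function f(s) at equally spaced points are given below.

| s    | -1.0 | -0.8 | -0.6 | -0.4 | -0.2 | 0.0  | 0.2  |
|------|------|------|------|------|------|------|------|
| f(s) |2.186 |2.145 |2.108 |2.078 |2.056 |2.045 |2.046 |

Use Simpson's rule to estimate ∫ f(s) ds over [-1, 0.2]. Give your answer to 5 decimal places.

2.50880

h = 0.2, n = 6.
(h/3)·[y₀ + 4y₁ + 2y₂ + 4y₃ + 2y₄ + 4y₅ + y₆] = 0.066667·(37.632) = 2.50880.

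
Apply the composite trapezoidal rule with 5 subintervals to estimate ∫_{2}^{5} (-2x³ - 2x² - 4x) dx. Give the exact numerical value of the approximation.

h = (5 − 2)/5 = 0.6.
Nodes x₀,…,x₅ = 2, 2.6, 3.2, 3.8, 4.4, 5.
f(x) = -2x³ - 2x² - 4x: f₀=-32, f₁=-59.072, f₂=-98.816, f₃=-153.824, f₄=-226.688, f₅=-320.
(h/2)·[f₀ + 2f₁ + 2f₂ + 2f₃ + 2f₄ + f₅] = 0.3·(-1428.8) = -428.64.

-428.64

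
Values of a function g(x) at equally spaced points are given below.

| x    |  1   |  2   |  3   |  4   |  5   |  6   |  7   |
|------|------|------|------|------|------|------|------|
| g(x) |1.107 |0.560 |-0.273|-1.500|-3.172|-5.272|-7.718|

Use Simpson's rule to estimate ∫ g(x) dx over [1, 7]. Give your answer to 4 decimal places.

-12.7830

h = 1, n = 6.
(h/3)·[y₀ + 4y₁ + 2y₂ + 4y₃ + 2y₄ + 4y₅ + y₆] = 0.333333·(-38.349) = -12.7830.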